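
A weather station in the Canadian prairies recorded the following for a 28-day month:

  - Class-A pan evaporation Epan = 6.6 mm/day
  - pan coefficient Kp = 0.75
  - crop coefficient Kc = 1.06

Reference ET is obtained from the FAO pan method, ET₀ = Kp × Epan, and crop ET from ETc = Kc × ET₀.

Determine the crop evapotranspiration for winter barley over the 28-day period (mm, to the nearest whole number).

147 mm

ET₀ = 0.75 × 6.6 = 4.9500 mm/d
ETc = Kc × ET₀ = 1.06 × 4.9500 = 5.2470 mm/d
Over 28 days: 5.2470 × 28 = 146.916 mm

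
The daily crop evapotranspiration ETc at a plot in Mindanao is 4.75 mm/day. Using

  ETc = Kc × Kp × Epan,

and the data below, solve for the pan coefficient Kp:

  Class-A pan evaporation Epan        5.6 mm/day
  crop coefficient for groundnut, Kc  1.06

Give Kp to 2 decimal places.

0.80

ETc = Kc × Kp × Epan  ⇒  Kp = ETc / (Kc × Epan)
Kp = 4.75 / (1.06 × 5.6) = 4.75 / 5.936 = 0.8002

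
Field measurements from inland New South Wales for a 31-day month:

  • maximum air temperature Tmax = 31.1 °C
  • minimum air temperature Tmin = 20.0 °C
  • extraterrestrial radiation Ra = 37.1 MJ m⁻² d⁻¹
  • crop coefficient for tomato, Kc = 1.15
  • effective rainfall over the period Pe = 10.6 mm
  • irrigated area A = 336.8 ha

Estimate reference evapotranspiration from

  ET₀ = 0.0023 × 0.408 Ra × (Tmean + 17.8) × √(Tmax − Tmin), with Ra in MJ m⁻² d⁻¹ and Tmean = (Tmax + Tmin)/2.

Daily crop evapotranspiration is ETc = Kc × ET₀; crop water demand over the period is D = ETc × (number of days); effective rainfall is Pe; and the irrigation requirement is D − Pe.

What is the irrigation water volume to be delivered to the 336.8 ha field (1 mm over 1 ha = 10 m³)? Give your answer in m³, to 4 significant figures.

568000 m³

Tmean = (31.1 + 20.0)/2 = 25.55 °C
0.408 Ra = 0.408 × 37.1 = 15.1368 mm/d equivalent
ET₀ = 0.0023 × 15.1368 × (25.55 + 17.8) × √11.1 = 0.0023 × 15.1368 × 43.35 × 3.3317 = 5.0283 mm/d
ETc = Kc × ET₀ = 1.15 × 5.0283 = 5.7825 mm/d
Crop demand D = ETc × 31 d = 5.7825 × 31 = 179.258 mm
D − Pe = 179.258 − 10.6 = 168.658 mm
Volume = 168.658 mm × 336.8 ha × 10 = 568040.1 m³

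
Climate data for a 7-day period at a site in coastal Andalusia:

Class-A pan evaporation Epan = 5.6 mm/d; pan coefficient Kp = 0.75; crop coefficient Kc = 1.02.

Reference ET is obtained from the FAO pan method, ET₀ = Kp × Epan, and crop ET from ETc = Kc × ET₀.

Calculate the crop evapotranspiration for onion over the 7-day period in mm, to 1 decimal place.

ET₀ = 0.75 × 5.6 = 4.2000 mm/d
ETc = Kc × ET₀ = 1.02 × 4.2000 = 4.2840 mm/d
Over 7 days: 4.2840 × 7 = 29.988 mm

30.0 mm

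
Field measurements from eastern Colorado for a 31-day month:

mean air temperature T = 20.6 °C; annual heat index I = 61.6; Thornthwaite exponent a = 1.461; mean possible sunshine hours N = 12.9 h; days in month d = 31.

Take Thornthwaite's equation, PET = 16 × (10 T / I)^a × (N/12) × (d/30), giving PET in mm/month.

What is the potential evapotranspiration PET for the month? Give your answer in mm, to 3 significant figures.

10T/I = 10 × 20.6 / 61.6 = 3.3442
(10T/I)^a = 3.3442^1.461 = 5.8343
Uncorrected PET = 16 × 5.8343 = 93.349 mm
Correction = (N/12)(d/30) = (12.9/12)(31/30) = 1.1108
PET = 93.349 × 1.1108 = 103.692 mm/month

104 mm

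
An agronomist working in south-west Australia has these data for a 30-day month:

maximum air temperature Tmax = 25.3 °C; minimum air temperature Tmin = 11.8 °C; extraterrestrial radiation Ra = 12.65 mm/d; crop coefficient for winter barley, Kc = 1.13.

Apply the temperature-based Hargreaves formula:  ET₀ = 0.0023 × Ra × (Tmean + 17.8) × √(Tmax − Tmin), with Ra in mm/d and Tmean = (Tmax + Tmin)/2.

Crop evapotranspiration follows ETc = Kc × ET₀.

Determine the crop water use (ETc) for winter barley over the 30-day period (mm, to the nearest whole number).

132 mm

Tmean = (25.3 + 11.8)/2 = 18.55 °C
ET₀ = 0.0023 × 12.65 × (18.55 + 17.8) × √13.5 = 0.0023 × 12.65 × 36.35 × 3.6742 = 3.8858 mm/d
ETc = Kc × ET₀ = 1.13 × 3.8858 = 4.3910 mm/d
Over 30 days: 4.3910 × 30 = 131.730 mm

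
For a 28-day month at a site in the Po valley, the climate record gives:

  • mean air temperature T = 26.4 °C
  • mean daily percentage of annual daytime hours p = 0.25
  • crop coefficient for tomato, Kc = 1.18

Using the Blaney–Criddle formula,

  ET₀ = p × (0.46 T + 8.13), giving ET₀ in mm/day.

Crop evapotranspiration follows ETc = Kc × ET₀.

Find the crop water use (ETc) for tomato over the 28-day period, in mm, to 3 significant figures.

ET₀ = 0.25 × (0.46 × 26.4 + 8.13) = 0.25 × 20.274 = 5.0685 mm/d
ETc = Kc × ET₀ = 1.18 × 5.0685 = 5.9808 mm/d
Over 28 days: 5.9808 × 28 = 167.462 mm

167 mm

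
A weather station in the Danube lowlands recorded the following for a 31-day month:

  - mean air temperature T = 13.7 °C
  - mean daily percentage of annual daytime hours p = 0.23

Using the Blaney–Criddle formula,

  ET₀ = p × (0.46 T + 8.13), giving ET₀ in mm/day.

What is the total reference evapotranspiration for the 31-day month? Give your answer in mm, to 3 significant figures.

103 mm

ET₀ = 0.23 × (0.46 × 13.7 + 8.13) = 0.23 × 14.432 = 3.3194 mm/d
Monthly total = 3.3194 × 31 = 102.901 mm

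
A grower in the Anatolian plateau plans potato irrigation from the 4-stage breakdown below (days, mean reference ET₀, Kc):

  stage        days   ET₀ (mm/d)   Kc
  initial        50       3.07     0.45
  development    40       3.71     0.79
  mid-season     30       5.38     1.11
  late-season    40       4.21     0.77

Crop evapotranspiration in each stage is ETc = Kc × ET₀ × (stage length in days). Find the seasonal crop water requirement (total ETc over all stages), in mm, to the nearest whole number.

495 mm

initial: 0.45 × 3.07 × 50 = 69.08 mm
development: 0.79 × 3.71 × 40 = 117.24 mm
mid-season: 1.11 × 5.38 × 30 = 179.15 mm
late-season: 0.77 × 4.21 × 40 = 129.67 mm
Seasonal total = 495.14 mm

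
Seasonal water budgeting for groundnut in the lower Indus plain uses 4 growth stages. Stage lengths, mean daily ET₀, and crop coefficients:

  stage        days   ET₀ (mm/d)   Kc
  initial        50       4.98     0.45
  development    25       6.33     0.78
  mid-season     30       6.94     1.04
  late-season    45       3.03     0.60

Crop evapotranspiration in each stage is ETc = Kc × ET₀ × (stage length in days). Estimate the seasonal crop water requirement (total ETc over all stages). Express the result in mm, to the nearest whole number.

initial: 0.45 × 4.98 × 50 = 112.05 mm
development: 0.78 × 6.33 × 25 = 123.44 mm
mid-season: 1.04 × 6.94 × 30 = 216.53 mm
late-season: 0.60 × 3.03 × 45 = 81.81 mm
Seasonal total = 533.83 mm

534 mm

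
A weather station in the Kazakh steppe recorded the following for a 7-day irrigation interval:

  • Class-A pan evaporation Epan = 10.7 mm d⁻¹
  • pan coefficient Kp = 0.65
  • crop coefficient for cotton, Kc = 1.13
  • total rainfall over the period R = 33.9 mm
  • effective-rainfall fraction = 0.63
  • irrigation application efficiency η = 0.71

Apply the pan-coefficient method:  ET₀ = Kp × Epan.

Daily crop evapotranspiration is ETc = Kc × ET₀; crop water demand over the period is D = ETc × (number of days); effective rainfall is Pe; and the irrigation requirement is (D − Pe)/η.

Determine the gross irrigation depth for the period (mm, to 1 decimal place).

47.4 mm

ET₀ = 0.65 × 10.7 = 6.9550 mm/d
ETc = Kc × ET₀ = 1.13 × 6.9550 = 7.8592 mm/d
Crop demand D = ETc × 7 d = 7.8592 × 7 = 55.014 mm
Pe = 0.63 × 33.9 = 21.357 mm
D − Pe = 55.014 − 21.357 = 33.657 mm
Gross irrigation = 33.657 / 0.71 = 47.404 mm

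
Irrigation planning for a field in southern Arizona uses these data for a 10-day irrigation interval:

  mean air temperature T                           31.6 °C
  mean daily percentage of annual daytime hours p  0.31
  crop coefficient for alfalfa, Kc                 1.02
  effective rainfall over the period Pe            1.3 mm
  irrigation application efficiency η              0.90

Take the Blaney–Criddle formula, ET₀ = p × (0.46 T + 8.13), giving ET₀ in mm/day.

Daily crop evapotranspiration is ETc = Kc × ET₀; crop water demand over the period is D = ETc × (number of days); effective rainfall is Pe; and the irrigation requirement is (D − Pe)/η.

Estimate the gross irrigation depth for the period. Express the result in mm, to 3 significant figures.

78.2 mm

ET₀ = 0.31 × (0.46 × 31.6 + 8.13) = 0.31 × 22.666 = 7.0265 mm/d
ETc = Kc × ET₀ = 1.02 × 7.0265 = 7.1670 mm/d
Crop demand D = ETc × 10 d = 7.1670 × 10 = 71.670 mm
D − Pe = 71.670 − 1.3 = 70.370 mm
Gross irrigation = 70.370 / 0.90 = 78.189 mm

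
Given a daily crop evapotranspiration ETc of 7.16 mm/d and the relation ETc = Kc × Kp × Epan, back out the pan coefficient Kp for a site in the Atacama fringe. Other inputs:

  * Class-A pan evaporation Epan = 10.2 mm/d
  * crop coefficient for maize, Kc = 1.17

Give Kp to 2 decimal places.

0.60

ETc = Kc × Kp × Epan  ⇒  Kp = ETc / (Kc × Epan)
Kp = 7.16 / (1.17 × 10.2) = 7.16 / 11.934 = 0.6000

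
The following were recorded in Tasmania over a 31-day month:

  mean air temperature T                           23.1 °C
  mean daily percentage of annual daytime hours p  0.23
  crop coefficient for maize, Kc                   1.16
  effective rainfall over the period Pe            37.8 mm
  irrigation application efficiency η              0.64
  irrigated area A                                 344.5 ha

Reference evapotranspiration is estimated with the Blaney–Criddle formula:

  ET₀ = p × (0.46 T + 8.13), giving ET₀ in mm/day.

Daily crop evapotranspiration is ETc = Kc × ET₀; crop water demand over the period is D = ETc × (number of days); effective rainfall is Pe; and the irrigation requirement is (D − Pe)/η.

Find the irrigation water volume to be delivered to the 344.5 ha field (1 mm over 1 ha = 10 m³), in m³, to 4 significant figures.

ET₀ = 0.23 × (0.46 × 23.1 + 8.13) = 0.23 × 18.756 = 4.3139 mm/d
ETc = Kc × ET₀ = 1.16 × 4.3139 = 5.0041 mm/d
Crop demand D = ETc × 31 d = 5.0041 × 31 = 155.127 mm
D − Pe = 155.127 − 37.8 = 117.327 mm
Gross irrigation = 117.327 / 0.64 = 183.323 mm
Volume = 183.323 mm × 344.5 ha × 10 = 631547.7 m³

631500 m³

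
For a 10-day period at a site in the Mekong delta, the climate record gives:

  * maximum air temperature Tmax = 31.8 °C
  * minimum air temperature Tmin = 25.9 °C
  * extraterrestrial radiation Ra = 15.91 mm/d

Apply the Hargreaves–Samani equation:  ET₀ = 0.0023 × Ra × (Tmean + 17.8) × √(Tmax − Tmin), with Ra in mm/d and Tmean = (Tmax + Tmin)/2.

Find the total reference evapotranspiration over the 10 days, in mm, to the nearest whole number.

41 mm

Tmean = (31.8 + 25.9)/2 = 28.85 °C
ET₀ = 0.0023 × 15.91 × (28.85 + 17.8) × √5.9 = 0.0023 × 15.91 × 46.65 × 2.4290 = 4.1465 mm/d
Over 10 days: 4.1465 × 10 = 41.465 mm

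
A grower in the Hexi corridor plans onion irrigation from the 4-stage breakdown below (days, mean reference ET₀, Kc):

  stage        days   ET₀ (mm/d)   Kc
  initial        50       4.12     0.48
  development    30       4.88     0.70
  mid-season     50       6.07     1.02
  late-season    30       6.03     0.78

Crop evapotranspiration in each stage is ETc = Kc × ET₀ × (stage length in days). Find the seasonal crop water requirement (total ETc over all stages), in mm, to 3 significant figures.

652 mm

initial: 0.48 × 4.12 × 50 = 98.88 mm
development: 0.70 × 4.88 × 30 = 102.48 mm
mid-season: 1.02 × 6.07 × 50 = 309.57 mm
late-season: 0.78 × 6.03 × 30 = 141.10 mm
Seasonal total = 652.03 mm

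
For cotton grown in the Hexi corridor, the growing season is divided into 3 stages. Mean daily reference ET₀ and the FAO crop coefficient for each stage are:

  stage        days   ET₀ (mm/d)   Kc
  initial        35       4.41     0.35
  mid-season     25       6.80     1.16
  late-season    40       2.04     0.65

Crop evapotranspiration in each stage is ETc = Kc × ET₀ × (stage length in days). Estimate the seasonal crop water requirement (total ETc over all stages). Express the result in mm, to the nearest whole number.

initial: 0.35 × 4.41 × 35 = 54.02 mm
mid-season: 1.16 × 6.80 × 25 = 197.20 mm
late-season: 0.65 × 2.04 × 40 = 53.04 mm
Seasonal total = 304.26 mm

304 mm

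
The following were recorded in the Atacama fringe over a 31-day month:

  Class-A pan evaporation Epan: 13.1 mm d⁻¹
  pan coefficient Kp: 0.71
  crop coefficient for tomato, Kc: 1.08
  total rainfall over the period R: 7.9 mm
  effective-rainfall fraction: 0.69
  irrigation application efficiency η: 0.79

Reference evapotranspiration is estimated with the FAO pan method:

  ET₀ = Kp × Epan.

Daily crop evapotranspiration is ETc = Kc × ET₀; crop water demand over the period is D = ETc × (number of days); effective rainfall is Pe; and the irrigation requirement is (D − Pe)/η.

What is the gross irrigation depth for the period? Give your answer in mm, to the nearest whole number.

ET₀ = 0.71 × 13.1 = 9.3010 mm/d
ETc = Kc × ET₀ = 1.08 × 9.3010 = 10.0451 mm/d
Crop demand D = ETc × 31 d = 10.0451 × 31 = 311.398 mm
Pe = 0.69 × 7.9 = 5.451 mm
D − Pe = 311.398 − 5.451 = 305.947 mm
Gross irrigation = 305.947 / 0.79 = 387.275 mm

387 mm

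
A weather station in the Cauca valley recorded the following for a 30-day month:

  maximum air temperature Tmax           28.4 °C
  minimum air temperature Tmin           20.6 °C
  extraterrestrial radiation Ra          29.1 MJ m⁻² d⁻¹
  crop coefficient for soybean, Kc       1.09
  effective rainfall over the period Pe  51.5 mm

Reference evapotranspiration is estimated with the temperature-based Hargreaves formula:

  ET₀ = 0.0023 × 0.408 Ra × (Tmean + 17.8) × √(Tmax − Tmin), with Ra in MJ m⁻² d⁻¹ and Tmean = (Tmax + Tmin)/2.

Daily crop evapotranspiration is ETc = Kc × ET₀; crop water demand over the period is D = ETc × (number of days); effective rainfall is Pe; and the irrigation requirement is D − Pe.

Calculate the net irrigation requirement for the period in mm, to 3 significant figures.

54.0 mm

Tmean = (28.4 + 20.6)/2 = 24.50 °C
0.408 Ra = 0.408 × 29.1 = 11.8728 mm/d equivalent
ET₀ = 0.0023 × 11.8728 × (24.50 + 17.8) × √7.8 = 0.0023 × 11.8728 × 42.30 × 2.7928 = 3.2260 mm/d
ETc = Kc × ET₀ = 1.09 × 3.2260 = 3.5163 mm/d
Crop demand D = ETc × 30 d = 3.5163 × 30 = 105.489 mm
D − Pe = 105.489 − 51.5 = 53.989 mm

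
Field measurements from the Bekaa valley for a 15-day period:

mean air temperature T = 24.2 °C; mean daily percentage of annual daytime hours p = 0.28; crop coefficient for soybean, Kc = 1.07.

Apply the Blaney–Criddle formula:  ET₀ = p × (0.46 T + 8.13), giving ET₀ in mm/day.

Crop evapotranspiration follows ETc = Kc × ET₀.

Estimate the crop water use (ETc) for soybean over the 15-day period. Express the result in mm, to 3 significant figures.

ET₀ = 0.28 × (0.46 × 24.2 + 8.13) = 0.28 × 19.262 = 5.3934 mm/d
ETc = Kc × ET₀ = 1.07 × 5.3934 = 5.7709 mm/d
Over 15 days: 5.7709 × 15 = 86.564 mm

86.6 mm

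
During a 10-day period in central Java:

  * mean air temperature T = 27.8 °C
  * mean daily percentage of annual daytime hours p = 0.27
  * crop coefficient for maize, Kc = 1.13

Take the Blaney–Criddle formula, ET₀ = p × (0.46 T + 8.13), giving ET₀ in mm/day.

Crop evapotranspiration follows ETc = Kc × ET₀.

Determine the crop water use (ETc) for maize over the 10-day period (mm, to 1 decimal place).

63.8 mm

ET₀ = 0.27 × (0.46 × 27.8 + 8.13) = 0.27 × 20.918 = 5.6479 mm/d
ETc = Kc × ET₀ = 1.13 × 5.6479 = 6.3821 mm/d
Over 10 days: 6.3821 × 10 = 63.821 mm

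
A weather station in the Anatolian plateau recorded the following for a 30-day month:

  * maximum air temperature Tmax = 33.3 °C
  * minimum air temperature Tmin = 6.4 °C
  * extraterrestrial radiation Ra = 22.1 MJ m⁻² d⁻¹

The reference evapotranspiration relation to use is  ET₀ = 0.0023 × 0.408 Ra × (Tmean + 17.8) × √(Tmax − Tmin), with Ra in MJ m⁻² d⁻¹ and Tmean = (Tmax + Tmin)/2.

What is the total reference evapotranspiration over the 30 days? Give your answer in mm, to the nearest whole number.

Tmean = (33.3 + 6.4)/2 = 19.85 °C
0.408 Ra = 0.408 × 22.1 = 9.0168 mm/d equivalent
ET₀ = 0.0023 × 9.0168 × (19.85 + 17.8) × √26.9 = 0.0023 × 9.0168 × 37.65 × 5.1865 = 4.0497 mm/d
Over 30 days: 4.0497 × 30 = 121.491 mm

121 mm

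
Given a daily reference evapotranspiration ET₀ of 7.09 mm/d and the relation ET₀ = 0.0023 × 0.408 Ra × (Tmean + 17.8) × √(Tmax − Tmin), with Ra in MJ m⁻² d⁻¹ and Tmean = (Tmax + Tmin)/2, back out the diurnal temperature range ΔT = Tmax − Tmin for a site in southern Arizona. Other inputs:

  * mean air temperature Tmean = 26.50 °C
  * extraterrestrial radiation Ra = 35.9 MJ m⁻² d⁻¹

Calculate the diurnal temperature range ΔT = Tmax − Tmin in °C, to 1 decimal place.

√ΔT = ET₀ / [0.0023 × 0.408 × Ra × (Tmean+17.8)] = 7.09 / (0.0023 × 14.6472 × 44.30) = 4.7507
ΔT = 4.7507² = 22.569 °C

22.6 °C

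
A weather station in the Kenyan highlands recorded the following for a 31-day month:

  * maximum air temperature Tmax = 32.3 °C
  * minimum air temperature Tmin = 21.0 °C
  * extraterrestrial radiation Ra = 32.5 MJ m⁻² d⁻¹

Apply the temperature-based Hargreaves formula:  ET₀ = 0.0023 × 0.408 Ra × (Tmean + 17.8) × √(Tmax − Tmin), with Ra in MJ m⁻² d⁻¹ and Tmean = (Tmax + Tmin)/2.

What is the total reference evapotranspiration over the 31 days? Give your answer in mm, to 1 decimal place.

Tmean = (32.3 + 21.0)/2 = 26.65 °C
0.408 Ra = 0.408 × 32.5 = 13.2600 mm/d equivalent
ET₀ = 0.0023 × 13.2600 × (26.65 + 17.8) × √11.3 = 0.0023 × 13.2600 × 44.45 × 3.3615 = 4.5570 mm/d
Over 31 days: 4.5570 × 31 = 141.267 mm

141.3 mm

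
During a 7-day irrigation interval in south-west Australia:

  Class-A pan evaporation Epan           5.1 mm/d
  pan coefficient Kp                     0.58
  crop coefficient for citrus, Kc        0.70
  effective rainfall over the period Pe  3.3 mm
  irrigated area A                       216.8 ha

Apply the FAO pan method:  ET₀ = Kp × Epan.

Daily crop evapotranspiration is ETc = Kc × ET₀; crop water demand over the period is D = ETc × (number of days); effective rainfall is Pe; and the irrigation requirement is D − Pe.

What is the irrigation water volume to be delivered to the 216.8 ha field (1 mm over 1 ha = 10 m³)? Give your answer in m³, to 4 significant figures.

24270 m³

ET₀ = 0.58 × 5.1 = 2.9580 mm/d
ETc = Kc × ET₀ = 0.70 × 2.9580 = 2.0706 mm/d
Crop demand D = ETc × 7 d = 2.0706 × 7 = 14.494 mm
D − Pe = 14.494 − 3.3 = 11.194 mm
Volume = 11.194 mm × 216.8 ha × 10 = 24268.6 m³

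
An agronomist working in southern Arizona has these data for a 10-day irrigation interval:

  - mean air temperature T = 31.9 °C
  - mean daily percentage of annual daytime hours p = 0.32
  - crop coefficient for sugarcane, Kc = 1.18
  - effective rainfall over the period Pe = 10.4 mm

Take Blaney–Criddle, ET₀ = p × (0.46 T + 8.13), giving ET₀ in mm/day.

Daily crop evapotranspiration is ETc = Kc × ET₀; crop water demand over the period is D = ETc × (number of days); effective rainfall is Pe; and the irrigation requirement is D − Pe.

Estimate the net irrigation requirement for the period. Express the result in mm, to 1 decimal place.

ET₀ = 0.32 × (0.46 × 31.9 + 8.13) = 0.32 × 22.804 = 7.2973 mm/d
ETc = Kc × ET₀ = 1.18 × 7.2973 = 8.6108 mm/d
Crop demand D = ETc × 10 d = 8.6108 × 10 = 86.108 mm
D − Pe = 86.108 − 10.4 = 75.708 mm

75.7 mm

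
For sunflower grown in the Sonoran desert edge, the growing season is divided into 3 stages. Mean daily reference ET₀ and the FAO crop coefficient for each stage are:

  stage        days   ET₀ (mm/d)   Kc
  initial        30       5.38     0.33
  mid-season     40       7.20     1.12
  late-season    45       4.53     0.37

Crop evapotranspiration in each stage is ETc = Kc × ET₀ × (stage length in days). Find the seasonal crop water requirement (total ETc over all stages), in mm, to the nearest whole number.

initial: 0.33 × 5.38 × 30 = 53.26 mm
mid-season: 1.12 × 7.20 × 40 = 322.56 mm
late-season: 0.37 × 4.53 × 45 = 75.42 mm
Seasonal total = 451.24 mm

451 mm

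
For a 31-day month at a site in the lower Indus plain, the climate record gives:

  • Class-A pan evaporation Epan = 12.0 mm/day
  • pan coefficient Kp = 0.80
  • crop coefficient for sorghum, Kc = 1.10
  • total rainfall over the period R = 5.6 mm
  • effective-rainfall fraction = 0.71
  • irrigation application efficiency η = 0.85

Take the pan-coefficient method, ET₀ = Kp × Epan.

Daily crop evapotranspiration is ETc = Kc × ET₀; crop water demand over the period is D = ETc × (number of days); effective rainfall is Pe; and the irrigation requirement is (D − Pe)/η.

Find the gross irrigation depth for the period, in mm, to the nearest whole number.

380 mm

ET₀ = 0.80 × 12.0 = 9.6000 mm/d
ETc = Kc × ET₀ = 1.10 × 9.6000 = 10.5600 mm/d
Crop demand D = ETc × 31 d = 10.5600 × 31 = 327.360 mm
Pe = 0.71 × 5.6 = 3.976 mm
D − Pe = 327.360 − 3.976 = 323.384 mm
Gross irrigation = 323.384 / 0.85 = 380.452 mm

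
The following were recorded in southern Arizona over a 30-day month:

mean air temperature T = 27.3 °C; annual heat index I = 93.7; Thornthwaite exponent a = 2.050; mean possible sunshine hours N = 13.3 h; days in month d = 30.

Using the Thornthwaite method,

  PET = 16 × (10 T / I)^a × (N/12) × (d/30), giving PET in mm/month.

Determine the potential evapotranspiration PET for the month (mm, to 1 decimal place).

158.8 mm

10T/I = 10 × 27.3 / 93.7 = 2.9136
(10T/I)^a = 2.9136^2.050 = 8.9553
Uncorrected PET = 16 × 8.9553 = 143.285 mm
Correction = (N/12)(d/30) = (13.3/12)(30/30) = 1.1083
PET = 143.285 × 1.1083 = 158.803 mm/month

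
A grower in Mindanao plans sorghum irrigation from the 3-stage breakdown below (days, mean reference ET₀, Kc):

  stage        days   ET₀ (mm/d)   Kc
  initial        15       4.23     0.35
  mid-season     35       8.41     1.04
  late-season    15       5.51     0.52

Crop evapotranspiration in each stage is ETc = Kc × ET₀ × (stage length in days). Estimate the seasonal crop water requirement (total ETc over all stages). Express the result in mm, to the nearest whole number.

initial: 0.35 × 4.23 × 15 = 22.21 mm
mid-season: 1.04 × 8.41 × 35 = 306.12 mm
late-season: 0.52 × 5.51 × 15 = 42.98 mm
Seasonal total = 371.31 mm

371 mm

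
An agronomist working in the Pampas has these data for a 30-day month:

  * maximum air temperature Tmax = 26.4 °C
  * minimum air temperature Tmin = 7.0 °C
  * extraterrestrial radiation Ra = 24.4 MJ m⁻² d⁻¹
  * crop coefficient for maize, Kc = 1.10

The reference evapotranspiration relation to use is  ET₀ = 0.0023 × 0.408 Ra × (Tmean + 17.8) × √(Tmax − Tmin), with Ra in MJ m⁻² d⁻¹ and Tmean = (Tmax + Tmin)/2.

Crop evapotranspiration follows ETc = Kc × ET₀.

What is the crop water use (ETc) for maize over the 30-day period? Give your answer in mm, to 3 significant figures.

Tmean = (26.4 + 7.0)/2 = 16.70 °C
0.408 Ra = 0.408 × 24.4 = 9.9552 mm/d equivalent
ET₀ = 0.0023 × 9.9552 × (16.70 + 17.8) × √19.4 = 0.0023 × 9.9552 × 34.50 × 4.4045 = 3.4793 mm/d
ETc = Kc × ET₀ = 1.10 × 3.4793 = 3.8272 mm/d
Over 30 days: 3.8272 × 30 = 114.816 mm

115 mm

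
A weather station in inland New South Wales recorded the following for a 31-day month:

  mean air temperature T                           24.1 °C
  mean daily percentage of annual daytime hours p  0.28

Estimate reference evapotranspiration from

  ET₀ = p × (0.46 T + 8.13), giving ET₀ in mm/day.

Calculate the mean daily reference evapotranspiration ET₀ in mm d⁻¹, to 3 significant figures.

ET₀ = 0.28 × (0.46 × 24.1 + 8.13) = 0.28 × 19.216 = 5.3805 mm/d

5.38 mm d⁻¹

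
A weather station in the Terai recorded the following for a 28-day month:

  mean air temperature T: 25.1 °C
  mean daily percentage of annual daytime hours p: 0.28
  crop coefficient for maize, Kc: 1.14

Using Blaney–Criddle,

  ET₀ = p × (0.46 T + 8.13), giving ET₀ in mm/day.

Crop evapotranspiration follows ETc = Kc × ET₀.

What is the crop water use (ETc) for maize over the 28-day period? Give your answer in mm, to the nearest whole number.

ET₀ = 0.28 × (0.46 × 25.1 + 8.13) = 0.28 × 19.676 = 5.5093 mm/d
ETc = Kc × ET₀ = 1.14 × 5.5093 = 6.2806 mm/d
Over 28 days: 6.2806 × 28 = 175.857 mm

176 mm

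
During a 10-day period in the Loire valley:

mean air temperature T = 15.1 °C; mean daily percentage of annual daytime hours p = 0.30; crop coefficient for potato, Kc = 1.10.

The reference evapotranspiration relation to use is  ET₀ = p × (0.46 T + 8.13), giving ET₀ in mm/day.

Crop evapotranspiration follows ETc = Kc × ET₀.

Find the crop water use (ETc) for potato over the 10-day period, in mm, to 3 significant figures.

ET₀ = 0.30 × (0.46 × 15.1 + 8.13) = 0.30 × 15.076 = 4.5228 mm/d
ETc = Kc × ET₀ = 1.10 × 4.5228 = 4.9751 mm/d
Over 10 days: 4.9751 × 10 = 49.751 mm

49.8 mm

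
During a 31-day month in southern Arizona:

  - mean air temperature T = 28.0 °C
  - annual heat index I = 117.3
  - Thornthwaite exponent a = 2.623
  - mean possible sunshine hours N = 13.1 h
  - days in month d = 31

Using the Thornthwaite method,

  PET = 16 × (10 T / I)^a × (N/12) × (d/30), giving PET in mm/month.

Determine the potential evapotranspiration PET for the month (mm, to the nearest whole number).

177 mm

10T/I = 10 × 28.0 / 117.3 = 2.3870
(10T/I)^a = 2.3870^2.623 = 9.7973
Uncorrected PET = 16 × 9.7973 = 156.757 mm
Correction = (N/12)(d/30) = (13.1/12)(31/30) = 1.1281
PET = 156.757 × 1.1281 = 176.838 mm/month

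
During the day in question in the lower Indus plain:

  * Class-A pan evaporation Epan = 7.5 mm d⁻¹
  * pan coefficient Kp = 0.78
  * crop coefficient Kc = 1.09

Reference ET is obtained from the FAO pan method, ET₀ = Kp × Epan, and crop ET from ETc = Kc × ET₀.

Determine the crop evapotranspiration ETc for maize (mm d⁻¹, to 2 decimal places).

6.38 mm d⁻¹

ET₀ = 0.78 × 7.5 = 5.8500 mm/d
ETc = Kc × ET₀ = 1.09 × 5.8500 = 6.3765 mm/d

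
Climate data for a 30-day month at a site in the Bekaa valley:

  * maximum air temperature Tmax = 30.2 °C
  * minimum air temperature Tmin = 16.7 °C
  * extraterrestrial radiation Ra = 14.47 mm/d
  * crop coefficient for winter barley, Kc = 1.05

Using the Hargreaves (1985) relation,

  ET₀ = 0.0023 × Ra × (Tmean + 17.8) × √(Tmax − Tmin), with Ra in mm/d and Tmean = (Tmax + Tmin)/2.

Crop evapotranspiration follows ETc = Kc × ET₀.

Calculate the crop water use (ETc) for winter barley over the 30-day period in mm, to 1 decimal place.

Tmean = (30.2 + 16.7)/2 = 23.45 °C
ET₀ = 0.0023 × 14.47 × (23.45 + 17.8) × √13.5 = 0.0023 × 14.47 × 41.25 × 3.6742 = 5.0441 mm/d
ETc = Kc × ET₀ = 1.05 × 5.0441 = 5.2963 mm/d
Over 30 days: 5.2963 × 30 = 158.889 mm

158.9 mm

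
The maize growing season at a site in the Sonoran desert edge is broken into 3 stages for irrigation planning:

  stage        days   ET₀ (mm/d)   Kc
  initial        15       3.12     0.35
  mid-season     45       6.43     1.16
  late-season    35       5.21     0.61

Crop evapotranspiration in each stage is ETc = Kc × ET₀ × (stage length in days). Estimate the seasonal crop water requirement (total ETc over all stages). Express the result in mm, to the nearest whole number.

463 mm

initial: 0.35 × 3.12 × 15 = 16.38 mm
mid-season: 1.16 × 6.43 × 45 = 335.65 mm
late-season: 0.61 × 5.21 × 35 = 111.23 mm
Seasonal total = 463.26 mm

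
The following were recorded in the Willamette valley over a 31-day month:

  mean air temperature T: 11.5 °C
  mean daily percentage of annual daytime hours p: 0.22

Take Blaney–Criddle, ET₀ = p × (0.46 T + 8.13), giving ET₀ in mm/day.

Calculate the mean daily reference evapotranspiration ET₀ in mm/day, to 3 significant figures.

2.95 mm/day

ET₀ = 0.22 × (0.46 × 11.5 + 8.13) = 0.22 × 13.420 = 2.9524 mm/d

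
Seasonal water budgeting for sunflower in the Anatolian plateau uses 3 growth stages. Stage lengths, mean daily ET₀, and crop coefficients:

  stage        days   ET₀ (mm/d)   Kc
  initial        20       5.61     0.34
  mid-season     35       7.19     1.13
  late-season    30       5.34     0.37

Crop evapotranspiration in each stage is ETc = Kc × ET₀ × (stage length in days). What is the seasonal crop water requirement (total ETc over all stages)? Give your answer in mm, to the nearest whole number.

initial: 0.34 × 5.61 × 20 = 38.15 mm
mid-season: 1.13 × 7.19 × 35 = 284.36 mm
late-season: 0.37 × 5.34 × 30 = 59.27 mm
Seasonal total = 381.78 mm

382 mm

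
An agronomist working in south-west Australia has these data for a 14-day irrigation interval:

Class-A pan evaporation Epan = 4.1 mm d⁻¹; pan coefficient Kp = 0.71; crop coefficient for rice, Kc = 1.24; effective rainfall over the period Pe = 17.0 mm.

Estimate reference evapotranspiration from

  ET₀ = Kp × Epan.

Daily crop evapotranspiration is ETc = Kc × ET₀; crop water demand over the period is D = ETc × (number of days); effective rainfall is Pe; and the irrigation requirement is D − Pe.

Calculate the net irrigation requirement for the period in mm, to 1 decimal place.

33.5 mm

ET₀ = 0.71 × 4.1 = 2.9110 mm/d
ETc = Kc × ET₀ = 1.24 × 2.9110 = 3.6096 mm/d
Crop demand D = ETc × 14 d = 3.6096 × 14 = 50.534 mm
D − Pe = 50.534 − 17.0 = 33.534 mm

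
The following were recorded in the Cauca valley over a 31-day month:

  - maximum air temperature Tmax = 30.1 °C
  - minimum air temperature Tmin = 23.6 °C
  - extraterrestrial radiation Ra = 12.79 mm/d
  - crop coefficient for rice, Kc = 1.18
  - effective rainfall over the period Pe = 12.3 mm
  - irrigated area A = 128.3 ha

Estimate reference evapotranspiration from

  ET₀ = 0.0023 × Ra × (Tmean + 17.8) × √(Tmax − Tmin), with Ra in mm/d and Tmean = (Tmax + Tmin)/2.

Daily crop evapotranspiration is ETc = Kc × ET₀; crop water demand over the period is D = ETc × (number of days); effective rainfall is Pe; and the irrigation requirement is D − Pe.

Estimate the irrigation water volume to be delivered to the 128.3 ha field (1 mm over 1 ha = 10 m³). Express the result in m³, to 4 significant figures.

141400 m³

Tmean = (30.1 + 23.6)/2 = 26.85 °C
ET₀ = 0.0023 × 12.79 × (26.85 + 17.8) × √6.5 = 0.0023 × 12.79 × 44.65 × 2.5495 = 3.3487 mm/d
ETc = Kc × ET₀ = 1.18 × 3.3487 = 3.9515 mm/d
Crop demand D = ETc × 31 d = 3.9515 × 31 = 122.497 mm
D − Pe = 122.497 − 12.3 = 110.197 mm
Volume = 110.197 mm × 128.3 ha × 10 = 141382.8 m³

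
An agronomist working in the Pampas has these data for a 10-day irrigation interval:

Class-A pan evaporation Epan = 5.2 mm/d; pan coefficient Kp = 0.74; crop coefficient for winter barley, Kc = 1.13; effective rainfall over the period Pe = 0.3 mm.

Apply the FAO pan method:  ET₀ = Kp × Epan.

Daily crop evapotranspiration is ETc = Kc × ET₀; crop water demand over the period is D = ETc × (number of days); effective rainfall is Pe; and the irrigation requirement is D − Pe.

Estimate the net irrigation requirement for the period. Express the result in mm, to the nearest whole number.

43 mm

ET₀ = 0.74 × 5.2 = 3.8480 mm/d
ETc = Kc × ET₀ = 1.13 × 3.8480 = 4.3482 mm/d
Crop demand D = ETc × 10 d = 4.3482 × 10 = 43.482 mm
D − Pe = 43.482 − 0.3 = 43.182 mm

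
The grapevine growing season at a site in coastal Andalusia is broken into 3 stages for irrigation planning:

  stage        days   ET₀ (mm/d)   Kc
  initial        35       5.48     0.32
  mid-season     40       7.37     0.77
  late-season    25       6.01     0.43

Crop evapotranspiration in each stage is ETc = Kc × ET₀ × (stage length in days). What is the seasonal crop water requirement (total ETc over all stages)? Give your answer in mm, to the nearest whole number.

353 mm

initial: 0.32 × 5.48 × 35 = 61.38 mm
mid-season: 0.77 × 7.37 × 40 = 227.00 mm
late-season: 0.43 × 6.01 × 25 = 64.61 mm
Seasonal total = 352.99 mm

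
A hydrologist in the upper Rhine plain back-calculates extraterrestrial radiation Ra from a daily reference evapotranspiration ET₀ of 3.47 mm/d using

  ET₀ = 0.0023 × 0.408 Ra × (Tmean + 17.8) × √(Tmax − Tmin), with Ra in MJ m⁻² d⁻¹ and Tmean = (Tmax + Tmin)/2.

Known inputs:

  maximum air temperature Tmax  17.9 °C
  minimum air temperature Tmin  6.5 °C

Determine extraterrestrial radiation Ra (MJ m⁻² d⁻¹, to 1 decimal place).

Tmean = (17.9+6.5)/2 = 12.20 °C; ΔT = 11.4
Ra = ET₀ / [0.0023 × 0.408 × (Tmean+17.8) × √ΔT]
   = 3.47 / (0.0023 × 0.408 × 30.00 × 3.3764) = 36.506 MJ m⁻² d⁻¹

36.5 MJ m⁻² d⁻¹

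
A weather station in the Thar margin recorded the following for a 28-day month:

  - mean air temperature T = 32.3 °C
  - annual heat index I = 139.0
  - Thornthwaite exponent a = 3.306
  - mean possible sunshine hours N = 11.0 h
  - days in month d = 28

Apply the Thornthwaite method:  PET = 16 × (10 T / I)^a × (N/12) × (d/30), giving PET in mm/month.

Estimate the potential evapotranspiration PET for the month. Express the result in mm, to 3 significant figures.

10T/I = 10 × 32.3 / 139.0 = 2.3237
(10T/I)^a = 2.3237^3.306 = 16.2402
Uncorrected PET = 16 × 16.2402 = 259.843 mm
Correction = (N/12)(d/30) = (11.0/12)(28/30) = 0.8556
PET = 259.843 × 0.8556 = 222.322 mm/month

222 mm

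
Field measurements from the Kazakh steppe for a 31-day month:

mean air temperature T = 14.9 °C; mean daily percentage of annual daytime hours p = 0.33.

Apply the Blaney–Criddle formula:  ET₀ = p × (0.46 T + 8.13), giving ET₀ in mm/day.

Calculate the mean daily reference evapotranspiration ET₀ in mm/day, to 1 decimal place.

4.9 mm/day

ET₀ = 0.33 × (0.46 × 14.9 + 8.13) = 0.33 × 14.984 = 4.9447 mm/d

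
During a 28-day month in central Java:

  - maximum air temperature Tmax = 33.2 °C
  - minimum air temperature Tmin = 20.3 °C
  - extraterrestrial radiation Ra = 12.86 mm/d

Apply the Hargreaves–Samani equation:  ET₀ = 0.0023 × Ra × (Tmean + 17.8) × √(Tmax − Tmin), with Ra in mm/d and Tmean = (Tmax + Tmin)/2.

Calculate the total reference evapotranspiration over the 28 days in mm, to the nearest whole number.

Tmean = (33.2 + 20.3)/2 = 26.75 °C
ET₀ = 0.0023 × 12.86 × (26.75 + 17.8) × √12.9 = 0.0023 × 12.86 × 44.55 × 3.5917 = 4.7328 mm/d
Over 28 days: 4.7328 × 28 = 132.518 mm

133 mm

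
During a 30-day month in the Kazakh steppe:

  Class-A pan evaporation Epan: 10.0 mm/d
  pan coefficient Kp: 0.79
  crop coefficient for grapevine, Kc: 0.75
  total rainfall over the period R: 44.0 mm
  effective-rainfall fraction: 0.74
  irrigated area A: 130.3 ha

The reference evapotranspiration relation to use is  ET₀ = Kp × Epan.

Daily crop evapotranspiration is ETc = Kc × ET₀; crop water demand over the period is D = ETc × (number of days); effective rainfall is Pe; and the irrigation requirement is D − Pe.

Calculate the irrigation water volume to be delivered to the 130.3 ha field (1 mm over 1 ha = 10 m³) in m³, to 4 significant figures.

ET₀ = 0.79 × 10.0 = 7.9000 mm/d
ETc = Kc × ET₀ = 0.75 × 7.9000 = 5.9250 mm/d
Crop demand D = ETc × 30 d = 5.9250 × 30 = 177.750 mm
Pe = 0.74 × 44.0 = 32.560 mm
D − Pe = 177.750 − 32.560 = 145.190 mm
Volume = 145.190 mm × 130.3 ha × 10 = 189182.6 m³

189200 m³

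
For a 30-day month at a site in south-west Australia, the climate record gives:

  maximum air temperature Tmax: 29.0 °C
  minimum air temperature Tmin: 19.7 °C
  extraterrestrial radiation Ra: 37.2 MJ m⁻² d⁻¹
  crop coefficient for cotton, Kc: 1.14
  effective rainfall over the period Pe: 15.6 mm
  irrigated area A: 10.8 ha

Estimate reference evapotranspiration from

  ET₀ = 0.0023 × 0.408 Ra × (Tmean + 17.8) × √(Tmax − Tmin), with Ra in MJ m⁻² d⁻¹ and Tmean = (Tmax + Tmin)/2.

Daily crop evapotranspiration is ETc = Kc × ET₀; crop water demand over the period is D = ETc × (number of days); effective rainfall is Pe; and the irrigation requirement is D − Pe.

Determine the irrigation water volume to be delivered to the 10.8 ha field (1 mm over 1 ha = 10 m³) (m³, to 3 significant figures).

Tmean = (29.0 + 19.7)/2 = 24.35 °C
0.408 Ra = 0.408 × 37.2 = 15.1776 mm/d equivalent
ET₀ = 0.0023 × 15.1776 × (24.35 + 17.8) × √9.3 = 0.0023 × 15.1776 × 42.15 × 3.0496 = 4.4872 mm/d
ETc = Kc × ET₀ = 1.14 × 4.4872 = 5.1154 mm/d
Crop demand D = ETc × 30 d = 5.1154 × 30 = 153.462 mm
D − Pe = 153.462 − 15.6 = 137.862 mm
Volume = 137.862 mm × 10.8 ha × 10 = 14889.1 m³

14900 m³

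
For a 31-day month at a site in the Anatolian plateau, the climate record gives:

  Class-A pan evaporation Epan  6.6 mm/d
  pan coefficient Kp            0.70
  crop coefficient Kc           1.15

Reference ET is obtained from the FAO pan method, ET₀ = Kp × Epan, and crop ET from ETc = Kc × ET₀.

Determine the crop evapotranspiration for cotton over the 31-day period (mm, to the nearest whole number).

165 mm

ET₀ = 0.70 × 6.6 = 4.6200 mm/d
ETc = Kc × ET₀ = 1.15 × 4.6200 = 5.3130 mm/d
Over 31 days: 5.3130 × 31 = 164.703 mm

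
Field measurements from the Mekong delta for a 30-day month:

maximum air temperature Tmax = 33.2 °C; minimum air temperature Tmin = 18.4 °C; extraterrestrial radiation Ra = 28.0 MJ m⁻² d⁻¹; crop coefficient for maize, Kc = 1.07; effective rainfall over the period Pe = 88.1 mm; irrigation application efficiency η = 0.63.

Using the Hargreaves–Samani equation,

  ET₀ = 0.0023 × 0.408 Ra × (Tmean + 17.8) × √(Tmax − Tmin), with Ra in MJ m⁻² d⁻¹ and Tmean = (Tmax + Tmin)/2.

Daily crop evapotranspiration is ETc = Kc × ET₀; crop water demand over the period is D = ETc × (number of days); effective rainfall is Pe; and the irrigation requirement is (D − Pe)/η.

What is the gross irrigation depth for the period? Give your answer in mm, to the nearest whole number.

85 mm

Tmean = (33.2 + 18.4)/2 = 25.80 °C
0.408 Ra = 0.408 × 28.0 = 11.4240 mm/d equivalent
ET₀ = 0.0023 × 11.4240 × (25.80 + 17.8) × √14.8 = 0.0023 × 11.4240 × 43.60 × 3.8471 = 4.4072 mm/d
ETc = Kc × ET₀ = 1.07 × 4.4072 = 4.7157 mm/d
Crop demand D = ETc × 30 d = 4.7157 × 30 = 141.471 mm
D − Pe = 141.471 − 88.1 = 53.371 mm
Gross irrigation = 53.371 / 0.63 = 84.716 mm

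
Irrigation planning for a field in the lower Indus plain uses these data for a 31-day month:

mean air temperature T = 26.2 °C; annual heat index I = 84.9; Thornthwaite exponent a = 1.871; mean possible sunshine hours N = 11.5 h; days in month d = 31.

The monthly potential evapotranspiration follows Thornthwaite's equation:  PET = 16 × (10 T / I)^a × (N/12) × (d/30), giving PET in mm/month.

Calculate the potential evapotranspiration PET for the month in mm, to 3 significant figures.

130 mm

10T/I = 10 × 26.2 / 84.9 = 3.0860
(10T/I)^a = 3.0860^1.871 = 8.2349
Uncorrected PET = 16 × 8.2349 = 131.758 mm
Correction = (N/12)(d/30) = (11.5/12)(31/30) = 0.9903
PET = 131.758 × 0.9903 = 130.480 mm/month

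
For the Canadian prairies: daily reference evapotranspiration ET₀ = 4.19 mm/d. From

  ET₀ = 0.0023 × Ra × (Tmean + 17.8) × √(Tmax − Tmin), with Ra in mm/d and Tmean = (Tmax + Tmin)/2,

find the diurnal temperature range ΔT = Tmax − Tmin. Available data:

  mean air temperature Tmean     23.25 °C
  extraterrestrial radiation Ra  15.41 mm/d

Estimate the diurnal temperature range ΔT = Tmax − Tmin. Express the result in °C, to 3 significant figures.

√ΔT = ET₀ / [0.0023 × Ra × (Tmean+17.8)] = 4.19 / (0.0023 × 15.41 × 41.05) = 2.8799
ΔT = 2.8799² = 8.294 °C

8.29 °C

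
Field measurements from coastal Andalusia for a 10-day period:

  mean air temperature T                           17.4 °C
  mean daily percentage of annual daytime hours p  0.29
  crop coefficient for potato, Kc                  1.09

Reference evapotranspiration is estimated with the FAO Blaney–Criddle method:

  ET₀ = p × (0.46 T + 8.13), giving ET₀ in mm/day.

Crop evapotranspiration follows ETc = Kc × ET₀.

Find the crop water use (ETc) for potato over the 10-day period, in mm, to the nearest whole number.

ET₀ = 0.29 × (0.46 × 17.4 + 8.13) = 0.29 × 16.134 = 4.6789 mm/d
ETc = Kc × ET₀ = 1.09 × 4.6789 = 5.1000 mm/d
Over 10 days: 5.1000 × 10 = 51.000 mm

51 mm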